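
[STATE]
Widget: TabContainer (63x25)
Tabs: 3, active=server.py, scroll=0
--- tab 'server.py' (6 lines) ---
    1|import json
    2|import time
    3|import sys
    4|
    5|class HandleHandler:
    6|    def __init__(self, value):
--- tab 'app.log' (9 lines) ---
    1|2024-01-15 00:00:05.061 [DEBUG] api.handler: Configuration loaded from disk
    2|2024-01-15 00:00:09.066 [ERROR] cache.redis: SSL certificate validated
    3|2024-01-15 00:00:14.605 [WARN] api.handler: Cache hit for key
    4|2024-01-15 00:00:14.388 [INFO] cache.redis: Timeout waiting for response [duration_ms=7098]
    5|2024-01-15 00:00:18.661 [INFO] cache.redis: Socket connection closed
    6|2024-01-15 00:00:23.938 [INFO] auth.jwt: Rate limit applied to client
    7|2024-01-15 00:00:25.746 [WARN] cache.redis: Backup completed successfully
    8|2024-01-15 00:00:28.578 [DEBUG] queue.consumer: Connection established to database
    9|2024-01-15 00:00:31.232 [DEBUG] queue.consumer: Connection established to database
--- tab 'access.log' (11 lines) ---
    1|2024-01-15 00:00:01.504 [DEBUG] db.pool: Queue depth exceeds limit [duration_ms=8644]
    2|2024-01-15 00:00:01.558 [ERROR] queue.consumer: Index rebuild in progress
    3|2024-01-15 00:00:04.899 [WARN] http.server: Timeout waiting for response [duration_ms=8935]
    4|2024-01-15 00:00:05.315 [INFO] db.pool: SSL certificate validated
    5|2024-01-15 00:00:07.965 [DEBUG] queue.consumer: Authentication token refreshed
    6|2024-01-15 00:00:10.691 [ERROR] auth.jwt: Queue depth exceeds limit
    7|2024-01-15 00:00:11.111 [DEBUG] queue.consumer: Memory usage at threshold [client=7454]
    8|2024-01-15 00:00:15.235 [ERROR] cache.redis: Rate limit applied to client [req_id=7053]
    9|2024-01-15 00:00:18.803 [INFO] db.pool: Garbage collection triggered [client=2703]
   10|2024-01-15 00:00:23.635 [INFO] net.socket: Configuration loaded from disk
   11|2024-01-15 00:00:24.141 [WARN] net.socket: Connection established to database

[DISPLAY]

[server.py]│ app.log │ access.log                              
───────────────────────────────────────────────────────────────
import json                                                    
import time                                                    
import sys                                                     
                                                               
class HandleHandler:                                           
    def __init__(self, value):                                 
                                                               
                                                               
                                                               
                                                               
                                                               
                                                               
                                                               
                                                               
                                                               
                                                               
                                                               
                                                               
                                                               
                                                               
                                                               
                                                               
                                                               


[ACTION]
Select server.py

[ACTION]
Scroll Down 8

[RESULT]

[server.py]│ app.log │ access.log                              
───────────────────────────────────────────────────────────────
    def __init__(self, value):                                 
                                                               
                                                               
                                                               
                                                               
                                                               
                                                               
                                                               
                                                               
                                                               
                                                               
                                                               
                                                               
                                                               
                                                               
                                                               
                                                               
                                                               
                                                               
                                                               
                                                               
                                                               
                                                               


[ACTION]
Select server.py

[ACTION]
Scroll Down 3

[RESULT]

[server.py]│ app.log │ access.log                              
───────────────────────────────────────────────────────────────
                                                               
class HandleHandler:                                           
    def __init__(self, value):                                 
                                                               
                                                               
                                                               
                                                               
                                                               
                                                               
                                                               
                                                               
                                                               
                                                               
                                                               
                                                               
                                                               
                                                               
                                                               
                                                               
                                                               
                                                               
                                                               
                                                               


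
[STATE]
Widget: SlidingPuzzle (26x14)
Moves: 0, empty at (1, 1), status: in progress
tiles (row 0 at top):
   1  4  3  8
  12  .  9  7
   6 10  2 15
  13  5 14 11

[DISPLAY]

┌────┬────┬────┬────┐     
│  1 │  4 │  3 │  8 │     
├────┼────┼────┼────┤     
│ 12 │    │  9 │  7 │     
├────┼────┼────┼────┤     
│  6 │ 10 │  2 │ 15 │     
├────┼────┼────┼────┤     
│ 13 │  5 │ 14 │ 11 │     
└────┴────┴────┴────┘     
Moves: 0                  
                          
                          
                          
                          


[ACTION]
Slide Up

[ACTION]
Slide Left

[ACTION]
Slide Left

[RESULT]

┌────┬────┬────┬────┐     
│  1 │  4 │  3 │  8 │     
├────┼────┼────┼────┤     
│ 12 │ 10 │  9 │  7 │     
├────┼────┼────┼────┤     
│  6 │  2 │ 15 │    │     
├────┼────┼────┼────┤     
│ 13 │  5 │ 14 │ 11 │     
└────┴────┴────┴────┘     
Moves: 3                  
                          
                          
                          
                          


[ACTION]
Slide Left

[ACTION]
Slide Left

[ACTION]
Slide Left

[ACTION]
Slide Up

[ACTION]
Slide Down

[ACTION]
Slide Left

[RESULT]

┌────┬────┬────┬────┐     
│  1 │  4 │  3 │  8 │     
├────┼────┼────┼────┤     
│ 12 │ 10 │  9 │  7 │     
├────┼────┼────┼────┤     
│  6 │  2 │ 15 │    │     
├────┼────┼────┼────┤     
│ 13 │  5 │ 14 │ 11 │     
└────┴────┴────┴────┘     
Moves: 5                  
                          
                          
                          
                          


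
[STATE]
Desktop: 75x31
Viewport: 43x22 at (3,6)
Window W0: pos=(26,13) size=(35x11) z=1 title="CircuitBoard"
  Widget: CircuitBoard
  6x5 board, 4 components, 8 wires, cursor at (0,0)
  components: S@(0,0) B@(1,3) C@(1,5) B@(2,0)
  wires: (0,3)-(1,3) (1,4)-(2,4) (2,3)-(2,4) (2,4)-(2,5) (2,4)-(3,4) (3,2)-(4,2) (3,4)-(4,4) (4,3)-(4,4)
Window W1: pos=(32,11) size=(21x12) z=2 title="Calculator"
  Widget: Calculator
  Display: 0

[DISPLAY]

                                           
                                           
                                           
                                           
                                           
                             ┏━━━━━━━━━━━━━
                             ┃ Calculator  
                       ┏━━━━━┠─────────────
                       ┃ Circ┃             
                       ┠─────┃┌───┬───┬───┬
                       ┃   0 ┃│ 7 │ 8 │ 9 │
                       ┃0  [S┃├───┼───┼───┼
                       ┃     ┃│ 4 │ 5 │ 6 │
                       ┃1    ┃├───┼───┼───┼
                       ┃     ┃│ 1 │ 2 │ 3 │
                       ┃2   B┃└───┴───┴───┴
                       ┃     ┗━━━━━━━━━━━━━
                       ┗━━━━━━━━━━━━━━━━━━━
                                           
                                           
                                           
                                           


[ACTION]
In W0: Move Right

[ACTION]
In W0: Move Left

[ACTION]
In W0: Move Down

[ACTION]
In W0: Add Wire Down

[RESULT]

                                           
                                           
                                           
                                           
                                           
                             ┏━━━━━━━━━━━━━
                             ┃ Calculator  
                       ┏━━━━━┠─────────────
                       ┃ Circ┃             
                       ┠─────┃┌───┬───┬───┬
                       ┃   0 ┃│ 7 │ 8 │ 9 │
                       ┃0   S┃├───┼───┼───┼
                       ┃     ┃│ 4 │ 5 │ 6 │
                       ┃1  [.┃├───┼───┼───┼
                       ┃    │┃│ 1 │ 2 │ 3 │
                       ┃2   B┃└───┴───┴───┴
                       ┃     ┗━━━━━━━━━━━━━
                       ┗━━━━━━━━━━━━━━━━━━━
                                           
                                           
                                           
                                           


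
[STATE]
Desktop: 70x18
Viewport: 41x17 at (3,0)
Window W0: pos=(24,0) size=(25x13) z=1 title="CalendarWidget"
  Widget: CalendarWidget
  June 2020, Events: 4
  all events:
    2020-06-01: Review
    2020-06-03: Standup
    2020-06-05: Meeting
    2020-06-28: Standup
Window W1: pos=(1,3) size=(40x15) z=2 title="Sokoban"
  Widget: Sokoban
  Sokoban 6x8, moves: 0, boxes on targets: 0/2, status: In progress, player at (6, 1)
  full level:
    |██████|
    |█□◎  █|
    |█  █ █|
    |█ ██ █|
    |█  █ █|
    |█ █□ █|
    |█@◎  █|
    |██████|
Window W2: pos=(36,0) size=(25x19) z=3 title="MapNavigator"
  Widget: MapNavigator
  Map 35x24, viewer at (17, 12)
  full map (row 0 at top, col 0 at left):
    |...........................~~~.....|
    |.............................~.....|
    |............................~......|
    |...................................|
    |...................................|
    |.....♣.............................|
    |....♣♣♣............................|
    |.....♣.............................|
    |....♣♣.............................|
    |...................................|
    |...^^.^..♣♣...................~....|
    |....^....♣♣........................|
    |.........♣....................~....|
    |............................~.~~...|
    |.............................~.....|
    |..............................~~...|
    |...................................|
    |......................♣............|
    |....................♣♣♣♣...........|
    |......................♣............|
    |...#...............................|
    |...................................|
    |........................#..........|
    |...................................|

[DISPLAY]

                     ┏━━━━━━━━━━━┏━━━━━━━
                     ┃ CalendarWi┃ MapNav
                     ┠───────────┠───────
━━━━━━━━━━━━━━━━━━━━━━━━━━━━━━━━━┃.......
Sokoban                          ┃♣......
─────────────────────────────────┃.......
█████                            ┃.......
□◎  █                            ┃.......
  █ █                            ┃^..♣♣..
 ██ █                            ┃...♣♣..
  █ █                            ┃...♣...
 █□ █                            ┃.......
@◎  █                            ┃.......
█████                            ┃.......
oves: 0  0/2                     ┃.......
                                 ┃.......
                                 ┃.......


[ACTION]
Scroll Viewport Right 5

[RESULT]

                ┏━━━━━━━━━━━┏━━━━━━━━━━━━
                ┃ CalendarWi┃ MapNavigato
                ┠───────────┠────────────
━━━━━━━━━━━━━━━━━━━━━━━━━━━━┃............
an                          ┃♣...........
────────────────────────────┃............
                            ┃............
                            ┃............
                            ┃^..♣♣.......
                            ┃...♣♣.......
                            ┃...♣.......@
                            ┃............
                            ┃............
                            ┃............
 0  0/2                     ┃............
                            ┃............
                            ┃............


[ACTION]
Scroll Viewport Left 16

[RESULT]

                        ┏━━━━━━━━━━━┏━━━━
                        ┃ CalendarWi┃ Map
                        ┠───────────┠────
 ┏━━━━━━━━━━━━━━━━━━━━━━━━━━━━━━━━━━┃....
 ┃ Sokoban                          ┃♣...
 ┠──────────────────────────────────┃....
 ┃██████                            ┃....
 ┃█□◎  █                            ┃....
 ┃█  █ █                            ┃^..♣
 ┃█ ██ █                            ┃...♣
 ┃█  █ █                            ┃...♣
 ┃█ █□ █                            ┃....
 ┃█@◎  █                            ┃....
 ┃██████                            ┃....
 ┃Moves: 0  0/2                     ┃....
 ┃                                  ┃....
 ┃                                  ┃....


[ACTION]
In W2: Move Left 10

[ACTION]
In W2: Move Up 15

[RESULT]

                        ┏━━━━━━━━━━━┏━━━━
                        ┃ CalendarWi┃ Map
                        ┠───────────┠────
 ┏━━━━━━━━━━━━━━━━━━━━━━━━━━━━━━━━━━┃    
 ┃ Sokoban                          ┃    
 ┠──────────────────────────────────┃    
 ┃██████                            ┃    
 ┃█□◎  █                            ┃    
 ┃█  █ █                            ┃    
 ┃█ ██ █                            ┃    
 ┃█  █ █                            ┃    
 ┃█ █□ █                            ┃    
 ┃█@◎  █                            ┃    
 ┃██████                            ┃    
 ┃Moves: 0  0/2                     ┃    
 ┃                                  ┃    
 ┃                                  ┃    


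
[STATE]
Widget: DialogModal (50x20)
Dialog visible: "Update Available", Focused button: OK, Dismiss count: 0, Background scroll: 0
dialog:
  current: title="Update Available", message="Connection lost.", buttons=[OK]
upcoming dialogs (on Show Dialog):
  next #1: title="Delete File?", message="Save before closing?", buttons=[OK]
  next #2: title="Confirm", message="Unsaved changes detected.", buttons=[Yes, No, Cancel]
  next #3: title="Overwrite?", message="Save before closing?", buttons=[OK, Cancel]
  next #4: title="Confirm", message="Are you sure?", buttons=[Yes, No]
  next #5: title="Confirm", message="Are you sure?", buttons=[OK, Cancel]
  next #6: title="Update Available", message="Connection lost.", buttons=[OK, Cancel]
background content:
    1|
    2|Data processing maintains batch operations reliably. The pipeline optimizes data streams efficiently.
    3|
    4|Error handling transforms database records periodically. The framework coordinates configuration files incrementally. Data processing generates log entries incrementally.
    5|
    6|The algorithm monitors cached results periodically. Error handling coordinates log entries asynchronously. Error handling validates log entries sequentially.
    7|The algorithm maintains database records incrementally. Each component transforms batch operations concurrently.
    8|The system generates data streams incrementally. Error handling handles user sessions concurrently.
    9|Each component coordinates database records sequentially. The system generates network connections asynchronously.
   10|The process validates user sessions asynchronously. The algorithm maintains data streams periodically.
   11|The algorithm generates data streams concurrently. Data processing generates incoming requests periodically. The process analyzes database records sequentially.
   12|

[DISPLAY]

                                                  
Data processing maintains batch operations reliabl
                                                  
Error handling transforms database records periodi
                                                  
The algorithm monitors cached results periodically
The algorithm maintains database records increment
The system gene┌──────────────────┐ncrementally. E
Each component │ Update Available │ records sequen
The process val│ Connection lost. │ asynchronously
The algorithm g│       [OK]       │s concurrently.
               └──────────────────┘               
                                                  
                                                  
                                                  
                                                  
                                                  
                                                  
                                                  
                                                  


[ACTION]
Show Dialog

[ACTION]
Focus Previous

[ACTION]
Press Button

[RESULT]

                                                  
Data processing maintains batch operations reliabl
                                                  
Error handling transforms database records periodi
                                                  
The algorithm monitors cached results periodically
The algorithm maintains database records increment
The system generates data streams incrementally. E
Each component coordinates database records sequen
The process validates user sessions asynchronously
The algorithm generates data streams concurrently.
                                                  
                                                  
                                                  
                                                  
                                                  
                                                  
                                                  
                                                  
                                                  


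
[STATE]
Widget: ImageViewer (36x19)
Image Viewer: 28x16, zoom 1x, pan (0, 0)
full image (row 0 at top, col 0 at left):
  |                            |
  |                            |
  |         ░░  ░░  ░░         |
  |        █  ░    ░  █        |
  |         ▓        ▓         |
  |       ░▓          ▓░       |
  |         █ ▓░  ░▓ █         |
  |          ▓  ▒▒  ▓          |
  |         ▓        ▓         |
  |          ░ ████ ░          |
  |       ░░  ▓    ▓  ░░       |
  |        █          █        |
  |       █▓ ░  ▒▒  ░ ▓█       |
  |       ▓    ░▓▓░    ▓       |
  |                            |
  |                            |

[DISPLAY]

                                    
                                    
         ░░  ░░  ░░                 
        █  ░    ░  █                
         ▓        ▓                 
       ░▓          ▓░               
         █ ▓░  ░▓ █                 
          ▓  ▒▒  ▓                  
         ▓        ▓                 
          ░ ████ ░                  
       ░░  ▓    ▓  ░░               
        █          █                
       █▓ ░  ▒▒  ░ ▓█               
       ▓    ░▓▓░    ▓               
                                    
                                    
                                    
                                    
                                    


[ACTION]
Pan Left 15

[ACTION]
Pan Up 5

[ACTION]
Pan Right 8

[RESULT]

                                    
                                    
 ░░  ░░  ░░                         
█  ░    ░  █                        
 ▓        ▓                         
▓          ▓░                       
 █ ▓░  ░▓ █                         
  ▓  ▒▒  ▓                          
 ▓        ▓                         
  ░ ████ ░                          
░  ▓    ▓  ░░                       
█          █                        
▓ ░  ▒▒  ░ ▓█                       
    ░▓▓░    ▓                       
                                    
                                    
                                    
                                    
                                    


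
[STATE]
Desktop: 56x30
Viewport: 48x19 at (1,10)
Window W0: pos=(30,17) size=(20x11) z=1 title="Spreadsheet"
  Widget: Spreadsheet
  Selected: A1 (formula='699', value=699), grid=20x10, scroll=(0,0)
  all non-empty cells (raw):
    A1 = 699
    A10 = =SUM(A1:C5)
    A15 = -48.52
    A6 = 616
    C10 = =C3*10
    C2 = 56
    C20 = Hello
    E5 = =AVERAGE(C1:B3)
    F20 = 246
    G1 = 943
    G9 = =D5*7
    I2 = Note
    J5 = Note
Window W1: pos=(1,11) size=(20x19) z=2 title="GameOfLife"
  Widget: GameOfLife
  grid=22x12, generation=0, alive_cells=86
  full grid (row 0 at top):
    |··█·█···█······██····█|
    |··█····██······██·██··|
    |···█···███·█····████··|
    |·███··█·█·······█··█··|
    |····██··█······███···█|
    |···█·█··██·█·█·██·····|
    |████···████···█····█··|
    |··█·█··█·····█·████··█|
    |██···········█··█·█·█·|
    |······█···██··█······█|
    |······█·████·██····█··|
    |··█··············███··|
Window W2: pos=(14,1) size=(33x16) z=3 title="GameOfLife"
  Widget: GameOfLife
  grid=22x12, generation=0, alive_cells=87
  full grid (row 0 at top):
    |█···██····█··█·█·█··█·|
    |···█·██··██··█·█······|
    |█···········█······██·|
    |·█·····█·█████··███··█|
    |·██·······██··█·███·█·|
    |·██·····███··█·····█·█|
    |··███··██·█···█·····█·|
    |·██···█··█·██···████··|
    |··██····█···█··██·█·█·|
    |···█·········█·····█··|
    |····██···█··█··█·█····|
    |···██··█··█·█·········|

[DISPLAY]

             ┃·██·····███··█·····█·█         ┃  
┏━━━━━━━━━━━━┃··███··██·█···█·····█·         ┃  
┃ GameOfLife ┃·██···█··█·██···████··         ┃  
┠────────────┃··██····█···█··██·█·█·         ┃  
┃Gen: 0      ┃···█·········█·····█··         ┃  
┃█·█···█·····┃····██···█··█··█·█····         ┃  
┃█····██·····┗━━━━━━━━━━━━━━━━━━━━━━━━━━━━━━━┛  
┃·█···███·█····████┃         ┏━━━━━━━━━━━━━━━━━━
┃██··█·█·······█··█┃         ┃ Spreadsheet      
┃··██··█······███··┃         ┠──────────────────
┃·█·█··██·█·█·██···┃         ┃A1: 699           
┃██···████···█····█┃         ┃       A       B  
┃█·█··█·····█·████·┃         ┃------------------
┃···········█··█·█·┃         ┃  1    [699]      
┃····█···██··█·····┃         ┃  2        0      
┃····█·████·██····█┃         ┃  3        0      
┃█··············███┃         ┃  4        0      
┃                  ┃         ┗━━━━━━━━━━━━━━━━━━
┃                  ┃                            


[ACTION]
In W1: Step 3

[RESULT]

             ┃·██·····███··█·····█·█         ┃  
┏━━━━━━━━━━━━┃··███··██·█···█·····█·         ┃  
┃ GameOfLife ┃·██···█··█·██···████··         ┃  
┠────────────┃··██····█···█··██·█·█·         ┃  
┃Gen: 3      ┃···█·········█·····█··         ┃  
┃············┃····██···█··█··█·█····         ┃  
┃██·███······┗━━━━━━━━━━━━━━━━━━━━━━━━━━━━━━━┛  
┃···███············┃         ┏━━━━━━━━━━━━━━━━━━
┃···█·············█┃         ┃ Spreadsheet      
┃··█············██·┃         ┠──────────────────
┃█·█·······███·····┃         ┃A1: 699           
┃·█·█··█···███·█···┃         ┃       A       B  
┃····█··█·█····█·█·┃         ┃------------------
┃······█·█·█·█·█··█┃         ┃  1    [699]      
┃······█·█····██···┃         ┃  2        0      
┃·············█···█┃         ┃  3        0      
┃······██·········█┃         ┃  4        0      
┃                  ┃         ┗━━━━━━━━━━━━━━━━━━
┃                  ┃                            


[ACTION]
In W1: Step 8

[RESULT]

             ┃·██·····███··█·····█·█         ┃  
┏━━━━━━━━━━━━┃··███··██·█···█·····█·         ┃  
┃ GameOfLife ┃·██···█··█·██···████··         ┃  
┠────────────┃··██····█···█··██·█·█·         ┃  
┃Gen: 11     ┃···█·········█·····█··         ┃  
┃············┃····██···█··█··█·█····         ┃  
┃············┗━━━━━━━━━━━━━━━━━━━━━━━━━━━━━━━┛  
┃··················┃         ┏━━━━━━━━━━━━━━━━━━
┃··················┃         ┃ Spreadsheet      
┃··················┃         ┠──────────────────
┃··················┃         ┃A1: 699           
┃··················┃         ┃       A       B  
┃··················┃         ┃------------------
┃·············█····┃         ┃  1    [699]      
┃········███·███···┃         ┃  2        0      
┃··················┃         ┃  3        0      
┃··················┃         ┃  4        0      
┃                  ┃         ┗━━━━━━━━━━━━━━━━━━
┃                  ┃                            


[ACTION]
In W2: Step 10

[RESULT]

             ┃··███····█···██····█··         ┃  
┏━━━━━━━━━━━━┃··██······█████·······         ┃  
┃ GameOfLife ┃·············█······█·         ┃  
┠────────────┃······██··········█·█·         ┃  
┃Gen: 11     ┃█·█···█·█·············         ┃  
┃············┃██····█·██············         ┃  
┃············┗━━━━━━━━━━━━━━━━━━━━━━━━━━━━━━━┛  
┃··················┃         ┏━━━━━━━━━━━━━━━━━━
┃··················┃         ┃ Spreadsheet      
┃··················┃         ┠──────────────────
┃··················┃         ┃A1: 699           
┃··················┃         ┃       A       B  
┃··················┃         ┃------------------
┃·············█····┃         ┃  1    [699]      
┃········███·███···┃         ┃  2        0      
┃··················┃         ┃  3        0      
┃··················┃         ┃  4        0      
┃                  ┃         ┗━━━━━━━━━━━━━━━━━━
┃                  ┃                            


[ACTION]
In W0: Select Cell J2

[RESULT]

             ┃··███····█···██····█··         ┃  
┏━━━━━━━━━━━━┃··██······█████·······         ┃  
┃ GameOfLife ┃·············█······█·         ┃  
┠────────────┃······██··········█·█·         ┃  
┃Gen: 11     ┃█·█···█·█·············         ┃  
┃············┃██····█·██············         ┃  
┃············┗━━━━━━━━━━━━━━━━━━━━━━━━━━━━━━━┛  
┃··················┃         ┏━━━━━━━━━━━━━━━━━━
┃··················┃         ┃ Spreadsheet      
┃··················┃         ┠──────────────────
┃··················┃         ┃J2:               
┃··················┃         ┃       A       B  
┃··················┃         ┃------------------
┃·············█····┃         ┃  1      699      
┃········███·███···┃         ┃  2        0      
┃··················┃         ┃  3        0      
┃··················┃         ┃  4        0      
┃                  ┃         ┗━━━━━━━━━━━━━━━━━━
┃                  ┃                            


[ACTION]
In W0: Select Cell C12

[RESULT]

             ┃··███····█···██····█··         ┃  
┏━━━━━━━━━━━━┃··██······█████·······         ┃  
┃ GameOfLife ┃·············█······█·         ┃  
┠────────────┃······██··········█·█·         ┃  
┃Gen: 11     ┃█·█···█·█·············         ┃  
┃············┃██····█·██············         ┃  
┃············┗━━━━━━━━━━━━━━━━━━━━━━━━━━━━━━━┛  
┃··················┃         ┏━━━━━━━━━━━━━━━━━━
┃··················┃         ┃ Spreadsheet      
┃··················┃         ┠──────────────────
┃··················┃         ┃C12:              
┃··················┃         ┃       A       B  
┃··················┃         ┃------------------
┃·············█····┃         ┃  1      699      
┃········███·███···┃         ┃  2        0      
┃··················┃         ┃  3        0      
┃··················┃         ┃  4        0      
┃                  ┃         ┗━━━━━━━━━━━━━━━━━━
┃                  ┃                            


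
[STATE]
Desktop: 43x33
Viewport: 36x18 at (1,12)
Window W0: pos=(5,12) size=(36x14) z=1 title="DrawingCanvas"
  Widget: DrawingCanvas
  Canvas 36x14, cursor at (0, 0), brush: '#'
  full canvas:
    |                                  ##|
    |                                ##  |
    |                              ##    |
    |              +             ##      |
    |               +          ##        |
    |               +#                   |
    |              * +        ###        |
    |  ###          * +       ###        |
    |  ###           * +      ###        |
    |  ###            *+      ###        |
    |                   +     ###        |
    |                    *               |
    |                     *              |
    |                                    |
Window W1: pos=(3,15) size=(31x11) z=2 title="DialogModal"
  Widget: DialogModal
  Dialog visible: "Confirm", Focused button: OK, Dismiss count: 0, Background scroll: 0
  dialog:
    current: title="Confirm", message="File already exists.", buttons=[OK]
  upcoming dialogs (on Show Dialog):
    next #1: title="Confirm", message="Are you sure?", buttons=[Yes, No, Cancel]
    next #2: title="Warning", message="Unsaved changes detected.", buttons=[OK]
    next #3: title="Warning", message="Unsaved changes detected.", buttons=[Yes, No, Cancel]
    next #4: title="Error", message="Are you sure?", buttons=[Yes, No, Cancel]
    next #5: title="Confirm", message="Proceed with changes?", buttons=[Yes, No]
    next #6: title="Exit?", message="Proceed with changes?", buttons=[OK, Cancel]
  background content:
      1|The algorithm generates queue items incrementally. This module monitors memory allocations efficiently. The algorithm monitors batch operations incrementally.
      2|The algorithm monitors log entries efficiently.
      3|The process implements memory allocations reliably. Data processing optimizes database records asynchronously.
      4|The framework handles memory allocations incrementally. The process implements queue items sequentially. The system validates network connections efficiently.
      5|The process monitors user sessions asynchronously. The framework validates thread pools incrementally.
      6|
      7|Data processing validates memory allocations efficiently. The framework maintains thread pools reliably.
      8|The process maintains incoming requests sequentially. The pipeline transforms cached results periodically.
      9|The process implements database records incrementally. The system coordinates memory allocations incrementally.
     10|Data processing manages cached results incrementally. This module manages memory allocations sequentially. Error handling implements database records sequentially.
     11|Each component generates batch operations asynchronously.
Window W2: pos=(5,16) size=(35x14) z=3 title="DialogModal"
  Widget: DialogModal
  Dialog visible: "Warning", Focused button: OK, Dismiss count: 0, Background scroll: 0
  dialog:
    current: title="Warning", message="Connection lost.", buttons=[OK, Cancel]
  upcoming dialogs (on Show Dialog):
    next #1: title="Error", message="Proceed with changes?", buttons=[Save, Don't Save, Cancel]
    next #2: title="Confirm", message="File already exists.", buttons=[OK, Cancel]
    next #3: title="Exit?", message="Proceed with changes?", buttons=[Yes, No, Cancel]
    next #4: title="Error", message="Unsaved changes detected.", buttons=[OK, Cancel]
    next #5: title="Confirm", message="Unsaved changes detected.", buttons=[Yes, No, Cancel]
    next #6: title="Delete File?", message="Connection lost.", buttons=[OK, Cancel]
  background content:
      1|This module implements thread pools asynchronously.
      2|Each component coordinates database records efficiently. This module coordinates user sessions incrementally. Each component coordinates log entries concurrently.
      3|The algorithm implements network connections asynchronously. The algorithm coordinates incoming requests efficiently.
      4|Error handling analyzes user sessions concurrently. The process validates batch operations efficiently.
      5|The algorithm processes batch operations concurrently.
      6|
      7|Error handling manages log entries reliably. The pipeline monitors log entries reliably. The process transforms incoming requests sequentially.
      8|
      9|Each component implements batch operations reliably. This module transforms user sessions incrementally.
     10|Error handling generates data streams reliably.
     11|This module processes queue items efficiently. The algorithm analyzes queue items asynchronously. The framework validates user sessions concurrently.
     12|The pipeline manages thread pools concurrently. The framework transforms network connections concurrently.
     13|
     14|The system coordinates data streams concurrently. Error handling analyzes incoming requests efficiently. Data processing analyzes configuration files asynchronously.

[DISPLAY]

    ┏━━━━━━━━━━━━━━━━━━━━━━━━━━━━━━━
    ┃ DrawingCanvas                 
    ┠───────────────────────────────
  ┏━━━━━━━━━━━━━━━━━━━━━━━━━━━━━┓   
  ┃ ┏━━━━━━━━━━━━━━━━━━━━━━━━━━━━━━━
  ┠─┃ DialogModal                   
  ┃T┠───────────────────────────────
  ┃T┃This module implements thread p
  ┃T┃Each component coordinates data
  ┃T┃The al┌──────────────────┐etwor
  ┃T┃Error │     Warning      │er se
  ┃ ┃The al│ Connection lost. │tch o
  ┃D┃      │  [OK]  Cancel    │     
  ┗━┃Error └──────────────────┘ entr
    ┃                               
    ┃Each component implements batch
    ┃Error handling generates data s
    ┗━━━━━━━━━━━━━━━━━━━━━━━━━━━━━━━


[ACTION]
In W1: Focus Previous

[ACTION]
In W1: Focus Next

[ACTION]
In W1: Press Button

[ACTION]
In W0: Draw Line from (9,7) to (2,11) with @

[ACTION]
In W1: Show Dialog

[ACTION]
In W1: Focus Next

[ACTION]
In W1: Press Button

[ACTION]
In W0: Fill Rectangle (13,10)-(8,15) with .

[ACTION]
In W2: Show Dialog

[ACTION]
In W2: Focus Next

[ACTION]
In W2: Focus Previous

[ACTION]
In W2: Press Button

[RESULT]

    ┏━━━━━━━━━━━━━━━━━━━━━━━━━━━━━━━
    ┃ DrawingCanvas                 
    ┠───────────────────────────────
  ┏━━━━━━━━━━━━━━━━━━━━━━━━━━━━━┓   
  ┃ ┏━━━━━━━━━━━━━━━━━━━━━━━━━━━━━━━
  ┠─┃ DialogModal                   
  ┃T┠───────────────────────────────
  ┃T┃This module implements thread p
  ┃T┃Each component coordinates data
  ┃T┃The algorithm implements networ
  ┃T┃Error handling analyzes user se
  ┃ ┃The algorithm processes batch o
  ┃D┃                               
  ┗━┃Error handling manages log entr
    ┃                               
    ┃Each component implements batch
    ┃Error handling generates data s
    ┗━━━━━━━━━━━━━━━━━━━━━━━━━━━━━━━
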